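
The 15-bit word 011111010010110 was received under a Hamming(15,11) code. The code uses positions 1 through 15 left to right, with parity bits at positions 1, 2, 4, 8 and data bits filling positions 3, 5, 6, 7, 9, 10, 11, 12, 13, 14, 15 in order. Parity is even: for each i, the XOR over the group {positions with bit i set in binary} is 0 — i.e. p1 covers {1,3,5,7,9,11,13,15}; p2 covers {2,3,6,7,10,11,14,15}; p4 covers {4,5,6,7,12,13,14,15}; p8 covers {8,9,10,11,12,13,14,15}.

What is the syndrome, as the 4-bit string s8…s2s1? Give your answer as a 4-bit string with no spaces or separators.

0110

s1 (pos 1,3,5,7,9,11,13,15): 0⊕1⊕1⊕0⊕0⊕1⊕1⊕0 = 0
s2 (pos 2,3,6,7,10,11,14,15): 1⊕1⊕1⊕0⊕0⊕1⊕1⊕0 = 1
s4 (pos 4,5,6,7,12,13,14,15): 1⊕1⊕1⊕0⊕0⊕1⊕1⊕0 = 1
s8 (pos 8,9,10,11,12,13,14,15): 1⊕0⊕0⊕1⊕0⊕1⊕1⊕0 = 0
Syndrome s8…s1 = 0110 → error at position 6.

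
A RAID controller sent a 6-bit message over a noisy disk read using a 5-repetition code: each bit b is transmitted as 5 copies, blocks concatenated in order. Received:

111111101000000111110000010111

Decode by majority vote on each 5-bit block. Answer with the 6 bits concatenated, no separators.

Block 1 (11111): 5 ones → 1
Block 2 (11010): 3 ones → 1
Block 3 (00000): 0 ones → 0
Block 4 (11111): 5 ones → 1
Block 5 (00000): 0 ones → 0
Block 6 (10111): 4 ones → 1

110101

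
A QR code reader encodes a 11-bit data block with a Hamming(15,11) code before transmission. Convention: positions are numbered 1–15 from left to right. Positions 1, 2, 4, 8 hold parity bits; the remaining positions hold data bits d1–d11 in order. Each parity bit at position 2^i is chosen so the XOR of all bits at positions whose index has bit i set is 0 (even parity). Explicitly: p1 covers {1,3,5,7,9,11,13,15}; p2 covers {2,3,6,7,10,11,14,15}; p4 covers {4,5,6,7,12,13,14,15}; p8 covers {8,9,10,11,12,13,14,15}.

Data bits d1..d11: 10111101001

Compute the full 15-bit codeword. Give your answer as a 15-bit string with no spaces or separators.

Place data at non-parity positions: p1 p2 1 p4 0 1 1 p8 1 1 0 1 0 0 1
p1 (pos 1,3,5,7,9,11,13,15): XOR of data positions = 1⊕0⊕1⊕1⊕0⊕0⊕1 = 0
p2 (pos 2,3,6,7,10,11,14,15): XOR of data positions = 1⊕1⊕1⊕1⊕0⊕0⊕1 = 1
p4 (pos 4,5,6,7,12,13,14,15): XOR of data positions = 0⊕1⊕1⊕1⊕0⊕0⊕1 = 0
p8 (pos 8,9,10,11,12,13,14,15): XOR of data positions = 1⊕1⊕0⊕1⊕0⊕0⊕1 = 0
Codeword: 011001101101001

011001101101001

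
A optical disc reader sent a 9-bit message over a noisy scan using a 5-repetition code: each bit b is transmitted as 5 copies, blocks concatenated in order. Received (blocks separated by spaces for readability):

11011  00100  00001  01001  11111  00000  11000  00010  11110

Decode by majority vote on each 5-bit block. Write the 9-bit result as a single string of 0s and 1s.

Block 1 (11011): 4 ones → 1
Block 2 (00100): 1 one → 0
Block 3 (00001): 1 one → 0
Block 4 (01001): 2 ones → 0
Block 5 (11111): 5 ones → 1
Block 6 (00000): 0 ones → 0
Block 7 (11000): 2 ones → 0
Block 8 (00010): 1 one → 0
Block 9 (11110): 4 ones → 1

100010001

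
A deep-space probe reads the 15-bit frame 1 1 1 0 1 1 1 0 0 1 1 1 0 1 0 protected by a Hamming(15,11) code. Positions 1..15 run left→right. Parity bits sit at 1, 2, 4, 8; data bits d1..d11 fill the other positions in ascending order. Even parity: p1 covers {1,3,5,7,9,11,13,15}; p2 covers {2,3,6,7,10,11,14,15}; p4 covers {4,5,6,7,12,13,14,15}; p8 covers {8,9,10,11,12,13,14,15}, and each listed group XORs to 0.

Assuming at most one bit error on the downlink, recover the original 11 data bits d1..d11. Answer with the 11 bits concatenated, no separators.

s1 (pos 1,3,5,7,9,11,13,15): 1⊕1⊕1⊕1⊕0⊕1⊕0⊕0 = 1
s2 (pos 2,3,6,7,10,11,14,15): 1⊕1⊕1⊕1⊕1⊕1⊕1⊕0 = 1
s4 (pos 4,5,6,7,12,13,14,15): 0⊕1⊕1⊕1⊕1⊕0⊕1⊕0 = 1
s8 (pos 8,9,10,11,12,13,14,15): 0⊕0⊕1⊕1⊕1⊕0⊕1⊕0 = 0
Syndrome s8…s1 = 0111 → error at position 7.
Flip position 7: 111011100111010 → 111011000111010
Read data bits from positions 3,5,6,7,9,10,11,12,13,14,15: 11100111010

11100111010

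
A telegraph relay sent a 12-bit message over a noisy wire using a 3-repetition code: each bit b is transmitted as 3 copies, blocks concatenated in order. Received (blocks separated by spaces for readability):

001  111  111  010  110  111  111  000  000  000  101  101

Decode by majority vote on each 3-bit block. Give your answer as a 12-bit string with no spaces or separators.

Block 1 (001): 1 one → 0
Block 2 (111): 3 ones → 1
Block 3 (111): 3 ones → 1
Block 4 (010): 1 one → 0
Block 5 (110): 2 ones → 1
Block 6 (111): 3 ones → 1
Block 7 (111): 3 ones → 1
Block 8 (000): 0 ones → 0
Block 9 (000): 0 ones → 0
Block 10 (000): 0 ones → 0
Block 11 (101): 2 ones → 1
Block 12 (101): 2 ones → 1

011011100011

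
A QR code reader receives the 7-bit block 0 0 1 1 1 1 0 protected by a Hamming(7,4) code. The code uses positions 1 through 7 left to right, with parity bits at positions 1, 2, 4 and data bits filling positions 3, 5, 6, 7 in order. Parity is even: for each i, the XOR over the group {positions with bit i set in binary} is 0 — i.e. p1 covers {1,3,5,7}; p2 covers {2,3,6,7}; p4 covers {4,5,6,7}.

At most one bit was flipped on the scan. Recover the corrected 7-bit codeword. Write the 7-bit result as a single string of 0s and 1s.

0010110

s1 (pos 1,3,5,7): 0⊕1⊕1⊕0 = 0
s2 (pos 2,3,6,7): 0⊕1⊕1⊕0 = 0
s4 (pos 4,5,6,7): 1⊕1⊕1⊕0 = 1
Syndrome s4…s1 = 100 → error at position 4.
Flip position 4: 0011110 → 0010110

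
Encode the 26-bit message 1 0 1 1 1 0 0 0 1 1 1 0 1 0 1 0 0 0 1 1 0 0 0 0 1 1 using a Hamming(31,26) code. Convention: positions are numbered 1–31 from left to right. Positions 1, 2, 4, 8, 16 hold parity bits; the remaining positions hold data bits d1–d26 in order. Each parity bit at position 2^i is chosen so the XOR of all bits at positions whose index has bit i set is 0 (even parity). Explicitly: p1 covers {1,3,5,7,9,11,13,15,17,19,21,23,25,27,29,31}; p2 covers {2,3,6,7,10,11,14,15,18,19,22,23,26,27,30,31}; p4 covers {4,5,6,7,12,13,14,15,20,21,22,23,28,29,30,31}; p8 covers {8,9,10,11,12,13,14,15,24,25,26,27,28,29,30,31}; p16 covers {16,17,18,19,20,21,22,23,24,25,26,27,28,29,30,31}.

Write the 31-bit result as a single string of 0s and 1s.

Place data at non-parity positions: p1 p2 1 p4 0 1 1 p8 1 0 0 0 1 1 1 p16 0 1 0 1 0 0 0 1 1 0 0 0 0 1 1
p1 (pos 1,3,5,7,9,11,13,15,17,19,21,23,25,27,29,31): XOR of data positions = 1⊕0⊕1⊕1⊕0⊕1⊕1⊕0⊕0⊕0⊕0⊕1⊕0⊕0⊕1 = 1
p2 (pos 2,3,6,7,10,11,14,15,18,19,22,23,26,27,30,31): XOR of data positions = 1⊕1⊕1⊕0⊕0⊕1⊕1⊕1⊕0⊕0⊕0⊕0⊕0⊕1⊕1 = 0
p4 (pos 4,5,6,7,12,13,14,15,20,21,22,23,28,29,30,31): XOR of data positions = 0⊕1⊕1⊕0⊕1⊕1⊕1⊕1⊕0⊕0⊕0⊕0⊕0⊕1⊕1 = 0
p8 (pos 8,9,10,11,12,13,14,15,24,25,26,27,28,29,30,31): XOR of data positions = 1⊕0⊕0⊕0⊕1⊕1⊕1⊕1⊕1⊕0⊕0⊕0⊕0⊕1⊕1 = 0
p16 (pos 16,17,18,19,20,21,22,23,24,25,26,27,28,29,30,31): XOR of data positions = 0⊕1⊕0⊕1⊕0⊕0⊕0⊕1⊕1⊕0⊕0⊕0⊕0⊕1⊕1 = 0
Codeword: 1010011010001110010100011000011

1010011010001110010100011000011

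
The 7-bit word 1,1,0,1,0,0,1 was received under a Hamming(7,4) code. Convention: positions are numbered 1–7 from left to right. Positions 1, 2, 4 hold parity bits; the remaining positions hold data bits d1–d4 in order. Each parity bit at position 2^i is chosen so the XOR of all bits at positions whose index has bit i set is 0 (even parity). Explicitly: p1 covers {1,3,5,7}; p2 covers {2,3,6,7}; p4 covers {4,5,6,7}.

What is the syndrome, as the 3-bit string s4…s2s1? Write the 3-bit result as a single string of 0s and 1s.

s1 (pos 1,3,5,7): 1⊕0⊕0⊕1 = 0
s2 (pos 2,3,6,7): 1⊕0⊕0⊕1 = 0
s4 (pos 4,5,6,7): 1⊕0⊕0⊕1 = 0
Syndrome s4…s1 = 000 → no error.

000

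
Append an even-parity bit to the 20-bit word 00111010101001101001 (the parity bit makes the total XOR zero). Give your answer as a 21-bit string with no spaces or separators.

XOR of the 20 data bits: 0⊕0⊕1⊕1⊕1⊕0⊕1⊕0⊕1⊕0⊕1⊕0⊕0⊕1⊕1⊕0⊕1⊕0⊕0⊕1 = 0
Parity bit = 0 (so all 21 bits XOR to 0).

001110101010011010010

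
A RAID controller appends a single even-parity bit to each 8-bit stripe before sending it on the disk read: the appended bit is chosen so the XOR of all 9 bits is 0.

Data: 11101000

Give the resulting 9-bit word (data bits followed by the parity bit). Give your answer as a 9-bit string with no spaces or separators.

XOR of the 8 data bits: 1⊕1⊕1⊕0⊕1⊕0⊕0⊕0 = 0
Parity bit = 0 (so all 9 bits XOR to 0).

111010000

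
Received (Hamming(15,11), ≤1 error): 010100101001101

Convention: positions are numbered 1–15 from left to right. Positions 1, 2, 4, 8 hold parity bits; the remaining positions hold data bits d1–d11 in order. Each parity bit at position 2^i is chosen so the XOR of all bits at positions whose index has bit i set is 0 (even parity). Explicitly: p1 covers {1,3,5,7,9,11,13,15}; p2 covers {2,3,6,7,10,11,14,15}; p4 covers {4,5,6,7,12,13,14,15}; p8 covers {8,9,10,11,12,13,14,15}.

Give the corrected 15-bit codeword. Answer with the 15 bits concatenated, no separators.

s1 (pos 1,3,5,7,9,11,13,15): 0⊕0⊕0⊕1⊕1⊕0⊕1⊕1 = 0
s2 (pos 2,3,6,7,10,11,14,15): 1⊕0⊕0⊕1⊕0⊕0⊕0⊕1 = 1
s4 (pos 4,5,6,7,12,13,14,15): 1⊕0⊕0⊕1⊕1⊕1⊕0⊕1 = 1
s8 (pos 8,9,10,11,12,13,14,15): 0⊕1⊕0⊕0⊕1⊕1⊕0⊕1 = 0
Syndrome s8…s1 = 0110 → error at position 6.
Flip position 6: 010100101001101 → 010101101001101

010101101001101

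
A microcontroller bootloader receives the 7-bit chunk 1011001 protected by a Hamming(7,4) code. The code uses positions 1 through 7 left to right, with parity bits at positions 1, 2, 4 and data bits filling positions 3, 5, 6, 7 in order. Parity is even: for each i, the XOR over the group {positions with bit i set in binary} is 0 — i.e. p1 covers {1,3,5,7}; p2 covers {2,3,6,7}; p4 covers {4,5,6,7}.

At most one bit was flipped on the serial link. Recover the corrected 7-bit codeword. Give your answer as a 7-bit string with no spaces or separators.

0011001

s1 (pos 1,3,5,7): 1⊕1⊕0⊕1 = 1
s2 (pos 2,3,6,7): 0⊕1⊕0⊕1 = 0
s4 (pos 4,5,6,7): 1⊕0⊕0⊕1 = 0
Syndrome s4…s1 = 001 → error at position 1.
Flip position 1: 1011001 → 0011001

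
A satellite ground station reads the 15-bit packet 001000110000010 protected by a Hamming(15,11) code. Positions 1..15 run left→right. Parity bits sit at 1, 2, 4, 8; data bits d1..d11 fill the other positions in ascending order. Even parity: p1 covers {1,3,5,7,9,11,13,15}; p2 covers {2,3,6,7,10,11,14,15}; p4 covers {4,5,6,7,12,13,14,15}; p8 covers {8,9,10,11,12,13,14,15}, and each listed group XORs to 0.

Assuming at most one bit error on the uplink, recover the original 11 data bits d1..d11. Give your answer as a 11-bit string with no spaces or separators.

s1 (pos 1,3,5,7,9,11,13,15): 0⊕1⊕0⊕1⊕0⊕0⊕0⊕0 = 0
s2 (pos 2,3,6,7,10,11,14,15): 0⊕1⊕0⊕1⊕0⊕0⊕1⊕0 = 1
s4 (pos 4,5,6,7,12,13,14,15): 0⊕0⊕0⊕1⊕0⊕0⊕1⊕0 = 0
s8 (pos 8,9,10,11,12,13,14,15): 1⊕0⊕0⊕0⊕0⊕0⊕1⊕0 = 0
Syndrome s8…s1 = 0010 → error at position 2.
Flip position 2: 001000110000010 → 011000110000010
Read data bits from positions 3,5,6,7,9,10,11,12,13,14,15: 10010000010

10010000010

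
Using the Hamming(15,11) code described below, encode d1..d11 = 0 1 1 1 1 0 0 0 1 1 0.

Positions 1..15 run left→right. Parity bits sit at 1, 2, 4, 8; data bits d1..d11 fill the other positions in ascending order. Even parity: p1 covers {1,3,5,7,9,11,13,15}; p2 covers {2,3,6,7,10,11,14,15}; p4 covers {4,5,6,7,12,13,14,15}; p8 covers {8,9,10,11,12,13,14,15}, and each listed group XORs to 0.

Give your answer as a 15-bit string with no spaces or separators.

Place data at non-parity positions: p1 p2 0 p4 1 1 1 p8 1 0 0 0 1 1 0
p1 (pos 1,3,5,7,9,11,13,15): XOR of data positions = 0⊕1⊕1⊕1⊕0⊕1⊕0 = 0
p2 (pos 2,3,6,7,10,11,14,15): XOR of data positions = 0⊕1⊕1⊕0⊕0⊕1⊕0 = 1
p4 (pos 4,5,6,7,12,13,14,15): XOR of data positions = 1⊕1⊕1⊕0⊕1⊕1⊕0 = 1
p8 (pos 8,9,10,11,12,13,14,15): XOR of data positions = 1⊕0⊕0⊕0⊕1⊕1⊕0 = 1
Codeword: 010111111000110

010111111000110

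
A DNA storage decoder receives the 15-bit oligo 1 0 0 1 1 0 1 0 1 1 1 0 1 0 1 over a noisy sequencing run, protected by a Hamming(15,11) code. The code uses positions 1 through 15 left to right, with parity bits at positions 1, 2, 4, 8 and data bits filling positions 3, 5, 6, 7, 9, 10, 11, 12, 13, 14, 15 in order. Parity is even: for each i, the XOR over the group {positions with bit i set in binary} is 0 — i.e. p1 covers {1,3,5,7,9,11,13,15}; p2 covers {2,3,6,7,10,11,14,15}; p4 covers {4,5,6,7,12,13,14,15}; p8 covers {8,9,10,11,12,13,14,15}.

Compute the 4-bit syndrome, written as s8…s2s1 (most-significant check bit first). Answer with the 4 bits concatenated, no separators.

s1 (pos 1,3,5,7,9,11,13,15): 1⊕0⊕1⊕1⊕1⊕1⊕1⊕1 = 1
s2 (pos 2,3,6,7,10,11,14,15): 0⊕0⊕0⊕1⊕1⊕1⊕0⊕1 = 0
s4 (pos 4,5,6,7,12,13,14,15): 1⊕1⊕0⊕1⊕0⊕1⊕0⊕1 = 1
s8 (pos 8,9,10,11,12,13,14,15): 0⊕1⊕1⊕1⊕0⊕1⊕0⊕1 = 1
Syndrome s8…s1 = 1101 → error at position 13.

1101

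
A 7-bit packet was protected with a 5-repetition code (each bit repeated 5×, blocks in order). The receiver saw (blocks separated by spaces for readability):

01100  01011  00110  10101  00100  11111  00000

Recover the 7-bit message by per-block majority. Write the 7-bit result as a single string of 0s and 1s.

Block 1 (01100): 2 ones → 0
Block 2 (01011): 3 ones → 1
Block 3 (00110): 2 ones → 0
Block 4 (10101): 3 ones → 1
Block 5 (00100): 1 one → 0
Block 6 (11111): 5 ones → 1
Block 7 (00000): 0 ones → 0

0101010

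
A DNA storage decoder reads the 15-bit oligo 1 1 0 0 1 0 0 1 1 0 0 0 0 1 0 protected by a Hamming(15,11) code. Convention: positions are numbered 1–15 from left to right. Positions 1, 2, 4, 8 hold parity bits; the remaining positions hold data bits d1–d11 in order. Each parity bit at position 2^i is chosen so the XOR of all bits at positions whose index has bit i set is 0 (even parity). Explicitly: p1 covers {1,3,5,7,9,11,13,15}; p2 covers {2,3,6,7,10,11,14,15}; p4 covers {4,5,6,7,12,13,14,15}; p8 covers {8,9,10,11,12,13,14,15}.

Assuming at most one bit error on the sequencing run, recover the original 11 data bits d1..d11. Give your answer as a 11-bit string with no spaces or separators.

01000000010

s1 (pos 1,3,5,7,9,11,13,15): 1⊕0⊕1⊕0⊕1⊕0⊕0⊕0 = 1
s2 (pos 2,3,6,7,10,11,14,15): 1⊕0⊕0⊕0⊕0⊕0⊕1⊕0 = 0
s4 (pos 4,5,6,7,12,13,14,15): 0⊕1⊕0⊕0⊕0⊕0⊕1⊕0 = 0
s8 (pos 8,9,10,11,12,13,14,15): 1⊕1⊕0⊕0⊕0⊕0⊕1⊕0 = 1
Syndrome s8…s1 = 1001 → error at position 9.
Flip position 9: 110010011000010 → 110010010000010
Read data bits from positions 3,5,6,7,9,10,11,12,13,14,15: 01000000010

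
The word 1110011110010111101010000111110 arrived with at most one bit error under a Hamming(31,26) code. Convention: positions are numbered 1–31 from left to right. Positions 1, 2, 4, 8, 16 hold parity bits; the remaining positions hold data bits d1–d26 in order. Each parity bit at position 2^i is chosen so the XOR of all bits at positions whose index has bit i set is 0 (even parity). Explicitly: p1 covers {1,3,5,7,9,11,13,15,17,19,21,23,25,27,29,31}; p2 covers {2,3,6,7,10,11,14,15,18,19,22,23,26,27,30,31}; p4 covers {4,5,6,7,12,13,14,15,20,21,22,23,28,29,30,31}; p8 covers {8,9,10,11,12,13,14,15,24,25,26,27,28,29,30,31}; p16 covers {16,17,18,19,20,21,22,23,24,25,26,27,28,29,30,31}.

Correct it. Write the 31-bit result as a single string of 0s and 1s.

s1 (pos 1,3,5,7,9,11,13,15,17,19,21,23,25,27,29,31): 1⊕1⊕0⊕1⊕1⊕0⊕0⊕1⊕1⊕1⊕1⊕0⊕0⊕1⊕1⊕0 = 0
s2 (pos 2,3,6,7,10,11,14,15,18,19,22,23,26,27,30,31): 1⊕1⊕1⊕1⊕0⊕0⊕1⊕1⊕0⊕1⊕0⊕0⊕1⊕1⊕1⊕0 = 0
s4 (pos 4,5,6,7,12,13,14,15,20,21,22,23,28,29,30,31): 0⊕0⊕1⊕1⊕1⊕0⊕1⊕1⊕0⊕1⊕0⊕0⊕1⊕1⊕1⊕0 = 1
s8 (pos 8,9,10,11,12,13,14,15,24,25,26,27,28,29,30,31): 1⊕1⊕0⊕0⊕1⊕0⊕1⊕1⊕0⊕0⊕1⊕1⊕1⊕1⊕1⊕0 = 0
s16 (pos 16,17,18,19,20,21,22,23,24,25,26,27,28,29,30,31): 1⊕1⊕0⊕1⊕0⊕1⊕0⊕0⊕0⊕0⊕1⊕1⊕1⊕1⊕1⊕0 = 1
Syndrome s16…s1 = 10100 → error at position 20.
Flip position 20: 1110011110010111101010000111110 → 1110011110010111101110000111110

1110011110010111101110000111110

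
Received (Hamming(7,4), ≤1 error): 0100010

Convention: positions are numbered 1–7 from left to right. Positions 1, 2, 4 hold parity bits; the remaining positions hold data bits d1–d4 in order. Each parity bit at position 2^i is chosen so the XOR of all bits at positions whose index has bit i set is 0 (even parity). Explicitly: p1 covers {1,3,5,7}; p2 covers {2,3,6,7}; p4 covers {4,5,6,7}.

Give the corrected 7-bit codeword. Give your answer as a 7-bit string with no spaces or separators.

0101010

s1 (pos 1,3,5,7): 0⊕0⊕0⊕0 = 0
s2 (pos 2,3,6,7): 1⊕0⊕1⊕0 = 0
s4 (pos 4,5,6,7): 0⊕0⊕1⊕0 = 1
Syndrome s4…s1 = 100 → error at position 4.
Flip position 4: 0100010 → 0101010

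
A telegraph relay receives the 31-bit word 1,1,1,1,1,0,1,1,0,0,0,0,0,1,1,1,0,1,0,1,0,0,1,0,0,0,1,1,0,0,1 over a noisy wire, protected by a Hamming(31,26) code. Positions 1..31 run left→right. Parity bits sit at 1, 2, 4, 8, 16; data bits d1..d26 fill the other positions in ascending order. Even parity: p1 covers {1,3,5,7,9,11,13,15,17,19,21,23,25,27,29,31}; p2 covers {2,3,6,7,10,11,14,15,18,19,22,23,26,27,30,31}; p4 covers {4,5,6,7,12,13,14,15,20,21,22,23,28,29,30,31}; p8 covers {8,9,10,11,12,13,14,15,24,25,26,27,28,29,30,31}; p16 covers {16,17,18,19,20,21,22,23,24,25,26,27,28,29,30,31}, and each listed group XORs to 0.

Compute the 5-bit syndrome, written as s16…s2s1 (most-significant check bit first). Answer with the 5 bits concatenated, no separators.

s1 (pos 1,3,5,7,9,11,13,15,17,19,21,23,25,27,29,31): 1⊕1⊕1⊕1⊕0⊕0⊕0⊕1⊕0⊕0⊕0⊕1⊕0⊕1⊕0⊕1 = 0
s2 (pos 2,3,6,7,10,11,14,15,18,19,22,23,26,27,30,31): 1⊕1⊕0⊕1⊕0⊕0⊕1⊕1⊕1⊕0⊕0⊕1⊕0⊕1⊕0⊕1 = 1
s4 (pos 4,5,6,7,12,13,14,15,20,21,22,23,28,29,30,31): 1⊕1⊕0⊕1⊕0⊕0⊕1⊕1⊕1⊕0⊕0⊕1⊕1⊕0⊕0⊕1 = 1
s8 (pos 8,9,10,11,12,13,14,15,24,25,26,27,28,29,30,31): 1⊕0⊕0⊕0⊕0⊕0⊕1⊕1⊕0⊕0⊕0⊕1⊕1⊕0⊕0⊕1 = 0
s16 (pos 16,17,18,19,20,21,22,23,24,25,26,27,28,29,30,31): 1⊕0⊕1⊕0⊕1⊕0⊕0⊕1⊕0⊕0⊕0⊕1⊕1⊕0⊕0⊕1 = 1
Syndrome s16…s1 = 10110 → error at position 22.

10110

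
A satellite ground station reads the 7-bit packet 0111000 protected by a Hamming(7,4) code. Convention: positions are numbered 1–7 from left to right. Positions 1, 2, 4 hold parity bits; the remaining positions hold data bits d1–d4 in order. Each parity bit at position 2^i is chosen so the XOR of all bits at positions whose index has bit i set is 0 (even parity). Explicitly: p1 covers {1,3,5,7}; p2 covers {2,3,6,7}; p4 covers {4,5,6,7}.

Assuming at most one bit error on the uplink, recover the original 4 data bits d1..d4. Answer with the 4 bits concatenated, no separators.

1100

s1 (pos 1,3,5,7): 0⊕1⊕0⊕0 = 1
s2 (pos 2,3,6,7): 1⊕1⊕0⊕0 = 0
s4 (pos 4,5,6,7): 1⊕0⊕0⊕0 = 1
Syndrome s4…s1 = 101 → error at position 5.
Flip position 5: 0111000 → 0111100
Read data bits from positions 3,5,6,7: 1100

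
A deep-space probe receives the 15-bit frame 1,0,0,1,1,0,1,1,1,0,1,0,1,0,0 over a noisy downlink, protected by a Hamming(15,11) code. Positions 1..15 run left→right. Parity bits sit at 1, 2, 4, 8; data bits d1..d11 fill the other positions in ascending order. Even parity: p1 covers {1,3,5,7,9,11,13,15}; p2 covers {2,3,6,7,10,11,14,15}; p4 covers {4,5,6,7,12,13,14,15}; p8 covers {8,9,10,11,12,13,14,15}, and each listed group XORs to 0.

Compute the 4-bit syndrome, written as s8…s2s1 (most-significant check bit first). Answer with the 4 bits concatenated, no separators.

s1 (pos 1,3,5,7,9,11,13,15): 1⊕0⊕1⊕1⊕1⊕1⊕1⊕0 = 0
s2 (pos 2,3,6,7,10,11,14,15): 0⊕0⊕0⊕1⊕0⊕1⊕0⊕0 = 0
s4 (pos 4,5,6,7,12,13,14,15): 1⊕1⊕0⊕1⊕0⊕1⊕0⊕0 = 0
s8 (pos 8,9,10,11,12,13,14,15): 1⊕1⊕0⊕1⊕0⊕1⊕0⊕0 = 0
Syndrome s8…s1 = 0000 → no error.

0000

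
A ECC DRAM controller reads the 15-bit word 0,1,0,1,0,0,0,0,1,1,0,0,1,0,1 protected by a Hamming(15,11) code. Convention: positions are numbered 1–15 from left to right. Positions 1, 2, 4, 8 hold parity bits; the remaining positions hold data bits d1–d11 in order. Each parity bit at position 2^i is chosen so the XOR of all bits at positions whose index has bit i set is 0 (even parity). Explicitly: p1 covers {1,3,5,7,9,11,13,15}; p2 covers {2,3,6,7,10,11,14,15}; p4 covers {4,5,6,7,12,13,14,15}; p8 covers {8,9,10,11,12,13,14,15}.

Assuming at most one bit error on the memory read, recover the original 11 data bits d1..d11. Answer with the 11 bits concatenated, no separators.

s1 (pos 1,3,5,7,9,11,13,15): 0⊕0⊕0⊕0⊕1⊕0⊕1⊕1 = 1
s2 (pos 2,3,6,7,10,11,14,15): 1⊕0⊕0⊕0⊕1⊕0⊕0⊕1 = 1
s4 (pos 4,5,6,7,12,13,14,15): 1⊕0⊕0⊕0⊕0⊕1⊕0⊕1 = 1
s8 (pos 8,9,10,11,12,13,14,15): 0⊕1⊕1⊕0⊕0⊕1⊕0⊕1 = 0
Syndrome s8…s1 = 0111 → error at position 7.
Flip position 7: 010100001100101 → 010100101100101
Read data bits from positions 3,5,6,7,9,10,11,12,13,14,15: 00011100101

00011100101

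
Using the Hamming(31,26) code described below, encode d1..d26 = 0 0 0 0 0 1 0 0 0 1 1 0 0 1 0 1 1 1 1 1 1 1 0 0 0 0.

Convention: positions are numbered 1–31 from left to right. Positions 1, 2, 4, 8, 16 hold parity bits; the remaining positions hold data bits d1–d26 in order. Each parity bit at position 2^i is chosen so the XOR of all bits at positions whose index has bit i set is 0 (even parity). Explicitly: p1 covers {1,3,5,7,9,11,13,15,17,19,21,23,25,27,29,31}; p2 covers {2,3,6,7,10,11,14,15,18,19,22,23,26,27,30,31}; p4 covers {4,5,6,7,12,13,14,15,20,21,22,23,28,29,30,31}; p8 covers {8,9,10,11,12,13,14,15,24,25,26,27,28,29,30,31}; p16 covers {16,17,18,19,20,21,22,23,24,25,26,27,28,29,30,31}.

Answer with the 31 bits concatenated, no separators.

0001000101000110001011111110000

Place data at non-parity positions: p1 p2 0 p4 0 0 0 p8 0 1 0 0 0 1 1 p16 0 0 1 0 1 1 1 1 1 1 1 0 0 0 0
p1 (pos 1,3,5,7,9,11,13,15,17,19,21,23,25,27,29,31): XOR of data positions = 0⊕0⊕0⊕0⊕0⊕0⊕1⊕0⊕1⊕1⊕1⊕1⊕1⊕0⊕0 = 0
p2 (pos 2,3,6,7,10,11,14,15,18,19,22,23,26,27,30,31): XOR of data positions = 0⊕0⊕0⊕1⊕0⊕1⊕1⊕0⊕1⊕1⊕1⊕1⊕1⊕0⊕0 = 0
p4 (pos 4,5,6,7,12,13,14,15,20,21,22,23,28,29,30,31): XOR of data positions = 0⊕0⊕0⊕0⊕0⊕1⊕1⊕0⊕1⊕1⊕1⊕0⊕0⊕0⊕0 = 1
p8 (pos 8,9,10,11,12,13,14,15,24,25,26,27,28,29,30,31): XOR of data positions = 0⊕1⊕0⊕0⊕0⊕1⊕1⊕1⊕1⊕1⊕1⊕0⊕0⊕0⊕0 = 1
p16 (pos 16,17,18,19,20,21,22,23,24,25,26,27,28,29,30,31): XOR of data positions = 0⊕0⊕1⊕0⊕1⊕1⊕1⊕1⊕1⊕1⊕1⊕0⊕0⊕0⊕0 = 0
Codeword: 0001000101000110001011111110000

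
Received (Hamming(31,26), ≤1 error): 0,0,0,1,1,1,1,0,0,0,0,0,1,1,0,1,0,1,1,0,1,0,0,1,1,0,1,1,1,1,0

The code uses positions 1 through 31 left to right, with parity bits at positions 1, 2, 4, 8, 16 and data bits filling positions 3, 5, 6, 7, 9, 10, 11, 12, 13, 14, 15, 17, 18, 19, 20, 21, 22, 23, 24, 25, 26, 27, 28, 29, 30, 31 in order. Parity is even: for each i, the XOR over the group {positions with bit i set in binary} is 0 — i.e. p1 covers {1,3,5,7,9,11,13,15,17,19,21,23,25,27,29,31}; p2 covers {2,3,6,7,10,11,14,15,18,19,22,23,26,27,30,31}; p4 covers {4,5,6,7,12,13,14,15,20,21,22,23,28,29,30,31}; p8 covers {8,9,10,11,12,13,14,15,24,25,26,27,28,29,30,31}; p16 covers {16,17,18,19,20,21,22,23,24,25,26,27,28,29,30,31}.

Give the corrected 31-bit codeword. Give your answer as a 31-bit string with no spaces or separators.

s1 (pos 1,3,5,7,9,11,13,15,17,19,21,23,25,27,29,31): 0⊕0⊕1⊕1⊕0⊕0⊕1⊕0⊕0⊕1⊕1⊕0⊕1⊕1⊕1⊕0 = 0
s2 (pos 2,3,6,7,10,11,14,15,18,19,22,23,26,27,30,31): 0⊕0⊕1⊕1⊕0⊕0⊕1⊕0⊕1⊕1⊕0⊕0⊕0⊕1⊕1⊕0 = 1
s4 (pos 4,5,6,7,12,13,14,15,20,21,22,23,28,29,30,31): 1⊕1⊕1⊕1⊕0⊕1⊕1⊕0⊕0⊕1⊕0⊕0⊕1⊕1⊕1⊕0 = 0
s8 (pos 8,9,10,11,12,13,14,15,24,25,26,27,28,29,30,31): 0⊕0⊕0⊕0⊕0⊕1⊕1⊕0⊕1⊕1⊕0⊕1⊕1⊕1⊕1⊕0 = 0
s16 (pos 16,17,18,19,20,21,22,23,24,25,26,27,28,29,30,31): 1⊕0⊕1⊕1⊕0⊕1⊕0⊕0⊕1⊕1⊕0⊕1⊕1⊕1⊕1⊕0 = 0
Syndrome s16…s1 = 00010 → error at position 2.
Flip position 2: 0001111000001101011010011011110 → 0101111000001101011010011011110

0101111000001101011010011011110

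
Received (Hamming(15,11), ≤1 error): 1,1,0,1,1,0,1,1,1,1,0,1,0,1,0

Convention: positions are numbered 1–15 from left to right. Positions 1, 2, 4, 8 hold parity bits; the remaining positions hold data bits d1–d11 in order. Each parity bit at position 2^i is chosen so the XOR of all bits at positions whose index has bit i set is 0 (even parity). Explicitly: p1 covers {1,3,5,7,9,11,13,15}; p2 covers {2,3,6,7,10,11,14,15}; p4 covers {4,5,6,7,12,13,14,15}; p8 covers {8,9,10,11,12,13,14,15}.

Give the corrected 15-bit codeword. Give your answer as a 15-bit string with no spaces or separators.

110110111100010

s1 (pos 1,3,5,7,9,11,13,15): 1⊕0⊕1⊕1⊕1⊕0⊕0⊕0 = 0
s2 (pos 2,3,6,7,10,11,14,15): 1⊕0⊕0⊕1⊕1⊕0⊕1⊕0 = 0
s4 (pos 4,5,6,7,12,13,14,15): 1⊕1⊕0⊕1⊕1⊕0⊕1⊕0 = 1
s8 (pos 8,9,10,11,12,13,14,15): 1⊕1⊕1⊕0⊕1⊕0⊕1⊕0 = 1
Syndrome s8…s1 = 1100 → error at position 12.
Flip position 12: 110110111101010 → 110110111100010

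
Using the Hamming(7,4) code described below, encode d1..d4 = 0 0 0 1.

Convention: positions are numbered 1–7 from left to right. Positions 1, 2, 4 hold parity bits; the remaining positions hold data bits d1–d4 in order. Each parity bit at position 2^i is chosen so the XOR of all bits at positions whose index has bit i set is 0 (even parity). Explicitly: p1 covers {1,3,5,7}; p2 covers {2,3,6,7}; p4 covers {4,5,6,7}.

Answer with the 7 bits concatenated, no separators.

1101001

Place data at non-parity positions: p1 p2 0 p4 0 0 1
p1 (pos 1,3,5,7): XOR of data positions = 0⊕0⊕1 = 1
p2 (pos 2,3,6,7): XOR of data positions = 0⊕0⊕1 = 1
p4 (pos 4,5,6,7): XOR of data positions = 0⊕0⊕1 = 1
Codeword: 1101001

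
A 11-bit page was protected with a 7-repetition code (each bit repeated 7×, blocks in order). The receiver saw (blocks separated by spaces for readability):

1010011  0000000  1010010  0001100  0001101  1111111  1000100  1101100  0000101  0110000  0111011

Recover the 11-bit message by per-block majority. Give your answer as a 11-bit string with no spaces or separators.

Block 1 (1010011): 4 ones → 1
Block 2 (0000000): 0 ones → 0
Block 3 (1010010): 3 ones → 0
Block 4 (0001100): 2 ones → 0
Block 5 (0001101): 3 ones → 0
Block 6 (1111111): 7 ones → 1
Block 7 (1000100): 2 ones → 0
Block 8 (1101100): 4 ones → 1
Block 9 (0000101): 2 ones → 0
Block 10 (0110000): 2 ones → 0
Block 11 (0111011): 5 ones → 1

10000101001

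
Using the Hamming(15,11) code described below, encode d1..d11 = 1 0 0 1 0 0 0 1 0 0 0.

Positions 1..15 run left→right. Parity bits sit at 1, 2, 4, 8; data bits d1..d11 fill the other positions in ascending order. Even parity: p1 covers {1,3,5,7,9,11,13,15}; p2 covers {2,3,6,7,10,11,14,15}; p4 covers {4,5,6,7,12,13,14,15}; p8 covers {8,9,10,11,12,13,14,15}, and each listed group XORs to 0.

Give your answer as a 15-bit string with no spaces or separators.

001000110001000

Place data at non-parity positions: p1 p2 1 p4 0 0 1 p8 0 0 0 1 0 0 0
p1 (pos 1,3,5,7,9,11,13,15): XOR of data positions = 1⊕0⊕1⊕0⊕0⊕0⊕0 = 0
p2 (pos 2,3,6,7,10,11,14,15): XOR of data positions = 1⊕0⊕1⊕0⊕0⊕0⊕0 = 0
p4 (pos 4,5,6,7,12,13,14,15): XOR of data positions = 0⊕0⊕1⊕1⊕0⊕0⊕0 = 0
p8 (pos 8,9,10,11,12,13,14,15): XOR of data positions = 0⊕0⊕0⊕1⊕0⊕0⊕0 = 1
Codeword: 001000110001000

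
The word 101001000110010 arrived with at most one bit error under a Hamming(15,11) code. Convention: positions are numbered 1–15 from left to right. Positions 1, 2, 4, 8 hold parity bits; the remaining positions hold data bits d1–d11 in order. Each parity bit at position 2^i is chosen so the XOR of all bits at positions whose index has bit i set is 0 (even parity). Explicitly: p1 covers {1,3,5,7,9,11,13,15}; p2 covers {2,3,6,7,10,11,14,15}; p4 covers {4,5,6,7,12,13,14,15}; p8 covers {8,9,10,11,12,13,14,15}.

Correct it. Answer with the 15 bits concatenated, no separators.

s1 (pos 1,3,5,7,9,11,13,15): 1⊕1⊕0⊕0⊕0⊕1⊕0⊕0 = 1
s2 (pos 2,3,6,7,10,11,14,15): 0⊕1⊕1⊕0⊕1⊕1⊕1⊕0 = 1
s4 (pos 4,5,6,7,12,13,14,15): 0⊕0⊕1⊕0⊕0⊕0⊕1⊕0 = 0
s8 (pos 8,9,10,11,12,13,14,15): 0⊕0⊕1⊕1⊕0⊕0⊕1⊕0 = 1
Syndrome s8…s1 = 1011 → error at position 11.
Flip position 11: 101001000110010 → 101001000100010

101001000100010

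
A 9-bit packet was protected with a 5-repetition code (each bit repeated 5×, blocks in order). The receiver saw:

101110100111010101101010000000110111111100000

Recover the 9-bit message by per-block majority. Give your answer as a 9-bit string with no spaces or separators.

Block 1 (10111): 4 ones → 1
Block 2 (01001): 2 ones → 0
Block 3 (11010): 3 ones → 1
Block 4 (10110): 3 ones → 1
Block 5 (10100): 2 ones → 0
Block 6 (00000): 0 ones → 0
Block 7 (11011): 4 ones → 1
Block 8 (11111): 5 ones → 1
Block 9 (00000): 0 ones → 0

101100110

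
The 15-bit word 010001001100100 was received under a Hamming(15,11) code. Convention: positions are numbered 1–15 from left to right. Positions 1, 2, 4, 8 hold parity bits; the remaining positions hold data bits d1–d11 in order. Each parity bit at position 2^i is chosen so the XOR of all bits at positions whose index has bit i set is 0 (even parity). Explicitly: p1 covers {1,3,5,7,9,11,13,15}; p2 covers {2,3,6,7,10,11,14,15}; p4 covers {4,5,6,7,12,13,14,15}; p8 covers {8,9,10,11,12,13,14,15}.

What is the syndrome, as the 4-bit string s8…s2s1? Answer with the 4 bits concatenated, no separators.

s1 (pos 1,3,5,7,9,11,13,15): 0⊕0⊕0⊕0⊕1⊕0⊕1⊕0 = 0
s2 (pos 2,3,6,7,10,11,14,15): 1⊕0⊕1⊕0⊕1⊕0⊕0⊕0 = 1
s4 (pos 4,5,6,7,12,13,14,15): 0⊕0⊕1⊕0⊕0⊕1⊕0⊕0 = 0
s8 (pos 8,9,10,11,12,13,14,15): 0⊕1⊕1⊕0⊕0⊕1⊕0⊕0 = 1
Syndrome s8…s1 = 1010 → error at position 10.

1010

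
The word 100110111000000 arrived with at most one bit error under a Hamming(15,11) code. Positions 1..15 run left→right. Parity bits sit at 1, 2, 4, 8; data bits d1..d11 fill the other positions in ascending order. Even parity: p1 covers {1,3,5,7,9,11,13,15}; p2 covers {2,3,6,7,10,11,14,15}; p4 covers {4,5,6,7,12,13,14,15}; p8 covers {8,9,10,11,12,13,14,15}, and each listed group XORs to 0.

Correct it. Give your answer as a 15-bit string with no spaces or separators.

100111111000000

s1 (pos 1,3,5,7,9,11,13,15): 1⊕0⊕1⊕1⊕1⊕0⊕0⊕0 = 0
s2 (pos 2,3,6,7,10,11,14,15): 0⊕0⊕0⊕1⊕0⊕0⊕0⊕0 = 1
s4 (pos 4,5,6,7,12,13,14,15): 1⊕1⊕0⊕1⊕0⊕0⊕0⊕0 = 1
s8 (pos 8,9,10,11,12,13,14,15): 1⊕1⊕0⊕0⊕0⊕0⊕0⊕0 = 0
Syndrome s8…s1 = 0110 → error at position 6.
Flip position 6: 100110111000000 → 100111111000000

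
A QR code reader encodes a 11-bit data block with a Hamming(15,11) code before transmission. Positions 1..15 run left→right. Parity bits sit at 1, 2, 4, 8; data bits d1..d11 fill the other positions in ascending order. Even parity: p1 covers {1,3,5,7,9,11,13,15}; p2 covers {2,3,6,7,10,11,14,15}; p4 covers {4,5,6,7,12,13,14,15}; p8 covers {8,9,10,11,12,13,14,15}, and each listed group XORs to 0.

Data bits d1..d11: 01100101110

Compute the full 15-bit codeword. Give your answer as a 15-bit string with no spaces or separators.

010111000101110

Place data at non-parity positions: p1 p2 0 p4 1 1 0 p8 0 1 0 1 1 1 0
p1 (pos 1,3,5,7,9,11,13,15): XOR of data positions = 0⊕1⊕0⊕0⊕0⊕1⊕0 = 0
p2 (pos 2,3,6,7,10,11,14,15): XOR of data positions = 0⊕1⊕0⊕1⊕0⊕1⊕0 = 1
p4 (pos 4,5,6,7,12,13,14,15): XOR of data positions = 1⊕1⊕0⊕1⊕1⊕1⊕0 = 1
p8 (pos 8,9,10,11,12,13,14,15): XOR of data positions = 0⊕1⊕0⊕1⊕1⊕1⊕0 = 0
Codeword: 010111000101110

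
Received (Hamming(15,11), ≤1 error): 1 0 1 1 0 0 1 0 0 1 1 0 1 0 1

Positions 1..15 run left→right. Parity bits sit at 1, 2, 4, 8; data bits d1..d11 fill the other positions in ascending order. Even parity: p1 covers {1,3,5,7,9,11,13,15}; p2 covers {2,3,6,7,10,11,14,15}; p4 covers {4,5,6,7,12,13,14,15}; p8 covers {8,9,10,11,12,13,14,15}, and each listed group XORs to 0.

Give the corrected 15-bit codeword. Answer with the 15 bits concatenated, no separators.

111100100110101

s1 (pos 1,3,5,7,9,11,13,15): 1⊕1⊕0⊕1⊕0⊕1⊕1⊕1 = 0
s2 (pos 2,3,6,7,10,11,14,15): 0⊕1⊕0⊕1⊕1⊕1⊕0⊕1 = 1
s4 (pos 4,5,6,7,12,13,14,15): 1⊕0⊕0⊕1⊕0⊕1⊕0⊕1 = 0
s8 (pos 8,9,10,11,12,13,14,15): 0⊕0⊕1⊕1⊕0⊕1⊕0⊕1 = 0
Syndrome s8…s1 = 0010 → error at position 2.
Flip position 2: 101100100110101 → 111100100110101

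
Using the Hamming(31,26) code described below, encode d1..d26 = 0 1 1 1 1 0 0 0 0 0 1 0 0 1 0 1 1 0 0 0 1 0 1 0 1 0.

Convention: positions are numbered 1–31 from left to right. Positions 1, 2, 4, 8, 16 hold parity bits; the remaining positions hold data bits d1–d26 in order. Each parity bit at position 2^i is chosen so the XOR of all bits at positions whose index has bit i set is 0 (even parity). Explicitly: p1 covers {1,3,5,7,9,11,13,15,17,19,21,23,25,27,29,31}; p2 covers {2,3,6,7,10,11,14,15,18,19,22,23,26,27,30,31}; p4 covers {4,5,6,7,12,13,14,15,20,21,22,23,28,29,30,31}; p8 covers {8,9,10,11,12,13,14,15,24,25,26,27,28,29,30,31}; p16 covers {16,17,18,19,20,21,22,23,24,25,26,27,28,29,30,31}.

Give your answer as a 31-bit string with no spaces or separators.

0100111110000010001011000101010

Place data at non-parity positions: p1 p2 0 p4 1 1 1 p8 1 0 0 0 0 0 1 p16 0 0 1 0 1 1 0 0 0 1 0 1 0 1 0
p1 (pos 1,3,5,7,9,11,13,15,17,19,21,23,25,27,29,31): XOR of data positions = 0⊕1⊕1⊕1⊕0⊕0⊕1⊕0⊕1⊕1⊕0⊕0⊕0⊕0⊕0 = 0
p2 (pos 2,3,6,7,10,11,14,15,18,19,22,23,26,27,30,31): XOR of data positions = 0⊕1⊕1⊕0⊕0⊕0⊕1⊕0⊕1⊕1⊕0⊕1⊕0⊕1⊕0 = 1
p4 (pos 4,5,6,7,12,13,14,15,20,21,22,23,28,29,30,31): XOR of data positions = 1⊕1⊕1⊕0⊕0⊕0⊕1⊕0⊕1⊕1⊕0⊕1⊕0⊕1⊕0 = 0
p8 (pos 8,9,10,11,12,13,14,15,24,25,26,27,28,29,30,31): XOR of data positions = 1⊕0⊕0⊕0⊕0⊕0⊕1⊕0⊕0⊕1⊕0⊕1⊕0⊕1⊕0 = 1
p16 (pos 16,17,18,19,20,21,22,23,24,25,26,27,28,29,30,31): XOR of data positions = 0⊕0⊕1⊕0⊕1⊕1⊕0⊕0⊕0⊕1⊕0⊕1⊕0⊕1⊕0 = 0
Codeword: 0100111110000010001011000101010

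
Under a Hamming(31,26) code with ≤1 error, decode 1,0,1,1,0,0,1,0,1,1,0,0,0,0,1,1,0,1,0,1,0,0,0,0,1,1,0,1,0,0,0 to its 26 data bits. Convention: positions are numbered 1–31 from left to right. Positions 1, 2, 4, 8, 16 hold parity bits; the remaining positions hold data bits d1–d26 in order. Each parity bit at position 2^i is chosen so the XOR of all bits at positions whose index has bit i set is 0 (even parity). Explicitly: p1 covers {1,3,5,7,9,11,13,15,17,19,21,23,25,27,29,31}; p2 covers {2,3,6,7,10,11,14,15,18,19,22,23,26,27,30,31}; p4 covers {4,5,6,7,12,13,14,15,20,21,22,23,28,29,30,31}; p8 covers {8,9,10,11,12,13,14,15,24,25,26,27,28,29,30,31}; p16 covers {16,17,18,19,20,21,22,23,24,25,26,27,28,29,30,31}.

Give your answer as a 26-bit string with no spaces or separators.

10011100001010100001101000

s1 (pos 1,3,5,7,9,11,13,15,17,19,21,23,25,27,29,31): 1⊕1⊕0⊕1⊕1⊕0⊕0⊕1⊕0⊕0⊕0⊕0⊕1⊕0⊕0⊕0 = 0
s2 (pos 2,3,6,7,10,11,14,15,18,19,22,23,26,27,30,31): 0⊕1⊕0⊕1⊕1⊕0⊕0⊕1⊕1⊕0⊕0⊕0⊕1⊕0⊕0⊕0 = 0
s4 (pos 4,5,6,7,12,13,14,15,20,21,22,23,28,29,30,31): 1⊕0⊕0⊕1⊕0⊕0⊕0⊕1⊕1⊕0⊕0⊕0⊕1⊕0⊕0⊕0 = 1
s8 (pos 8,9,10,11,12,13,14,15,24,25,26,27,28,29,30,31): 0⊕1⊕1⊕0⊕0⊕0⊕0⊕1⊕0⊕1⊕1⊕0⊕1⊕0⊕0⊕0 = 0
s16 (pos 16,17,18,19,20,21,22,23,24,25,26,27,28,29,30,31): 1⊕0⊕1⊕0⊕1⊕0⊕0⊕0⊕0⊕1⊕1⊕0⊕1⊕0⊕0⊕0 = 0
Syndrome s16…s1 = 00100 → error at position 4.
Flip position 4: 1011001011000011010100001101000 → 1010001011000011010100001101000
Read data bits from positions 3,5,6,7,9,10,11,12,13,14,15,17,18,19,20,21,22,23,24,25,26,27,28,29,30,31: 10011100001010100001101000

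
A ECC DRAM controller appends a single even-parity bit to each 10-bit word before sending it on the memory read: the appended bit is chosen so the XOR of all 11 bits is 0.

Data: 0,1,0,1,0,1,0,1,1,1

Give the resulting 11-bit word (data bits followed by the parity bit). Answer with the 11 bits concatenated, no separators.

XOR of the 10 data bits: 0⊕1⊕0⊕1⊕0⊕1⊕0⊕1⊕1⊕1 = 0
Parity bit = 0 (so all 11 bits XOR to 0).

01010101110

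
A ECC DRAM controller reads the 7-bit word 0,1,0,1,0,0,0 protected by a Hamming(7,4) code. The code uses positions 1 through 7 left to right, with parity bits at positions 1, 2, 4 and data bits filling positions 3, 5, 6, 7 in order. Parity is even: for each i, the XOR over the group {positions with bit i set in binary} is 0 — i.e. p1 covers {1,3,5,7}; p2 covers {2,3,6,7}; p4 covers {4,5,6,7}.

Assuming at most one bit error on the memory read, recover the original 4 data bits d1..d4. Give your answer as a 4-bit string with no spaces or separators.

0010

s1 (pos 1,3,5,7): 0⊕0⊕0⊕0 = 0
s2 (pos 2,3,6,7): 1⊕0⊕0⊕0 = 1
s4 (pos 4,5,6,7): 1⊕0⊕0⊕0 = 1
Syndrome s4…s1 = 110 → error at position 6.
Flip position 6: 0101000 → 0101010
Read data bits from positions 3,5,6,7: 0010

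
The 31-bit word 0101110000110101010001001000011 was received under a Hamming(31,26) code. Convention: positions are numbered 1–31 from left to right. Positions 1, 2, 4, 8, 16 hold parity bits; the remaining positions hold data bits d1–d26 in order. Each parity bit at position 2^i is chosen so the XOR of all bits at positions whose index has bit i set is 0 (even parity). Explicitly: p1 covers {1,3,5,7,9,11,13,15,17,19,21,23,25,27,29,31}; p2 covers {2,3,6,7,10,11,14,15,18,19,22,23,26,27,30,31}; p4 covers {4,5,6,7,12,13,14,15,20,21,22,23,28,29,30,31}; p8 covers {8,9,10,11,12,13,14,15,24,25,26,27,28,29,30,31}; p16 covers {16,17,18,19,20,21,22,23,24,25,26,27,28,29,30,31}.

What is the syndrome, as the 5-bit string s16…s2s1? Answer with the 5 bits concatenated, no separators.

00000

s1 (pos 1,3,5,7,9,11,13,15,17,19,21,23,25,27,29,31): 0⊕0⊕1⊕0⊕0⊕1⊕0⊕0⊕0⊕0⊕0⊕0⊕1⊕0⊕0⊕1 = 0
s2 (pos 2,3,6,7,10,11,14,15,18,19,22,23,26,27,30,31): 1⊕0⊕1⊕0⊕0⊕1⊕1⊕0⊕1⊕0⊕1⊕0⊕0⊕0⊕1⊕1 = 0
s4 (pos 4,5,6,7,12,13,14,15,20,21,22,23,28,29,30,31): 1⊕1⊕1⊕0⊕1⊕0⊕1⊕0⊕0⊕0⊕1⊕0⊕0⊕0⊕1⊕1 = 0
s8 (pos 8,9,10,11,12,13,14,15,24,25,26,27,28,29,30,31): 0⊕0⊕0⊕1⊕1⊕0⊕1⊕0⊕0⊕1⊕0⊕0⊕0⊕0⊕1⊕1 = 0
s16 (pos 16,17,18,19,20,21,22,23,24,25,26,27,28,29,30,31): 1⊕0⊕1⊕0⊕0⊕0⊕1⊕0⊕0⊕1⊕0⊕0⊕0⊕0⊕1⊕1 = 0
Syndrome s16…s1 = 00000 → no error.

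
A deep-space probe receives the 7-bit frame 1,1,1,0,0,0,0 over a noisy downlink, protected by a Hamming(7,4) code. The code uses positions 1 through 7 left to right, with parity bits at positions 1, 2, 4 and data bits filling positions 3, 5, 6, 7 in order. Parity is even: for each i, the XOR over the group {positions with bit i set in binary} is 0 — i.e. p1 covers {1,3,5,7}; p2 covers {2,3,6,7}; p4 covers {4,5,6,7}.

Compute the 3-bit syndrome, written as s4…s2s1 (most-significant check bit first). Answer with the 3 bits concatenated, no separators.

000

s1 (pos 1,3,5,7): 1⊕1⊕0⊕0 = 0
s2 (pos 2,3,6,7): 1⊕1⊕0⊕0 = 0
s4 (pos 4,5,6,7): 0⊕0⊕0⊕0 = 0
Syndrome s4…s1 = 000 → no error.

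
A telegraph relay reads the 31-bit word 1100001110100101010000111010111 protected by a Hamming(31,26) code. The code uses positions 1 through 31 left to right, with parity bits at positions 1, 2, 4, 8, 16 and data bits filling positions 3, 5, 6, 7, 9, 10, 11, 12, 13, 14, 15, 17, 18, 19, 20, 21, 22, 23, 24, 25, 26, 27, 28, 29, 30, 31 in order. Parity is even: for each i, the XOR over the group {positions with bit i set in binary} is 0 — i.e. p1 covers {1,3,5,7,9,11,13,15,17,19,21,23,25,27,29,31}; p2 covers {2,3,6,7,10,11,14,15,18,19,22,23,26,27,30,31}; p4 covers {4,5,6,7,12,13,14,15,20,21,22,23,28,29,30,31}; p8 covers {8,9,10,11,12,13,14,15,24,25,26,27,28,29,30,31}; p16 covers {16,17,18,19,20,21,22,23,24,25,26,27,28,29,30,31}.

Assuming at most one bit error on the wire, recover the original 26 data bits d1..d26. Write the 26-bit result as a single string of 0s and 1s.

00011010010011000111010111

s1 (pos 1,3,5,7,9,11,13,15,17,19,21,23,25,27,29,31): 1⊕0⊕0⊕1⊕1⊕1⊕0⊕0⊕0⊕0⊕0⊕1⊕1⊕1⊕1⊕1 = 1
s2 (pos 2,3,6,7,10,11,14,15,18,19,22,23,26,27,30,31): 1⊕0⊕0⊕1⊕0⊕1⊕1⊕0⊕1⊕0⊕0⊕1⊕0⊕1⊕1⊕1 = 1
s4 (pos 4,5,6,7,12,13,14,15,20,21,22,23,28,29,30,31): 0⊕0⊕0⊕1⊕0⊕0⊕1⊕0⊕0⊕0⊕0⊕1⊕0⊕1⊕1⊕1 = 0
s8 (pos 8,9,10,11,12,13,14,15,24,25,26,27,28,29,30,31): 1⊕1⊕0⊕1⊕0⊕0⊕1⊕0⊕1⊕1⊕0⊕1⊕0⊕1⊕1⊕1 = 0
s16 (pos 16,17,18,19,20,21,22,23,24,25,26,27,28,29,30,31): 1⊕0⊕1⊕0⊕0⊕0⊕0⊕1⊕1⊕1⊕0⊕1⊕0⊕1⊕1⊕1 = 1
Syndrome s16…s1 = 10011 → error at position 19.
Flip position 19: 1100001110100101010000111010111 → 1100001110100101011000111010111
Read data bits from positions 3,5,6,7,9,10,11,12,13,14,15,17,18,19,20,21,22,23,24,25,26,27,28,29,30,31: 00011010010011000111010111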